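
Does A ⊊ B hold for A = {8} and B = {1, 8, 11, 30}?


A ⊂ B requires: A ⊆ B AND A ≠ B.
A ⊆ B? Yes
A = B? No
A ⊂ B: Yes (A is a proper subset of B)

Yes, A ⊂ B


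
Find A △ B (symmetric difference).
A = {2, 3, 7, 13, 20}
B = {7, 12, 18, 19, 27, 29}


A △ B = (A \ B) ∪ (B \ A) = elements in exactly one of A or B
A \ B = {2, 3, 13, 20}
B \ A = {12, 18, 19, 27, 29}
A △ B = {2, 3, 12, 13, 18, 19, 20, 27, 29}

A △ B = {2, 3, 12, 13, 18, 19, 20, 27, 29}


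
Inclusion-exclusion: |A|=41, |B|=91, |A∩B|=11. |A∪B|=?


|A ∪ B| = |A| + |B| - |A ∩ B|
= 41 + 91 - 11
= 121

|A ∪ B| = 121


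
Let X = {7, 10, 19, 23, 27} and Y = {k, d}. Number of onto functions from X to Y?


n = |X| = 5, k = |Y| = 2. Surjections via inclusion-exclusion:
S(n,k) = Σ(-1)^i × C(k,i) × (k-i)^n, i=0 to k
i=0: (-1)^0×C(2,0)×2^5 = 32
i=1: (-1)^1×C(2,1)×1^5 = -2
i=2: (-1)^2×C(2,2)×0^5 = 0
Total = 30

Number of surjections = 30


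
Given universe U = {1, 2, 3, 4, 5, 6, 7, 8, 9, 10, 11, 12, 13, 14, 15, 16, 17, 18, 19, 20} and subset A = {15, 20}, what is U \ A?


Aᶜ = U \ A = elements in U but not in A
U = {1, 2, 3, 4, 5, 6, 7, 8, 9, 10, 11, 12, 13, 14, 15, 16, 17, 18, 19, 20}
A = {15, 20}
Aᶜ = {1, 2, 3, 4, 5, 6, 7, 8, 9, 10, 11, 12, 13, 14, 16, 17, 18, 19}

Aᶜ = {1, 2, 3, 4, 5, 6, 7, 8, 9, 10, 11, 12, 13, 14, 16, 17, 18, 19}


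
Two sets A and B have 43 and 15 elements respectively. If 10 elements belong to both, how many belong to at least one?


|A ∪ B| = |A| + |B| - |A ∩ B|
= 43 + 15 - 10
= 48

|A ∪ B| = 48


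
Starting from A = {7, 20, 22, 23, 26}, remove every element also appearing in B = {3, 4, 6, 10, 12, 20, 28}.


A \ B = elements in A but not in B
A = {7, 20, 22, 23, 26}
B = {3, 4, 6, 10, 12, 20, 28}
Remove from A any elements in B
A \ B = {7, 22, 23, 26}

A \ B = {7, 22, 23, 26}


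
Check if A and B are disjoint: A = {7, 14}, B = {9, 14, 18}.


Disjoint means A ∩ B = ∅.
A ∩ B = {14}
A ∩ B ≠ ∅, so A and B are NOT disjoint.

No, A and B are not disjoint (A ∩ B = {14})


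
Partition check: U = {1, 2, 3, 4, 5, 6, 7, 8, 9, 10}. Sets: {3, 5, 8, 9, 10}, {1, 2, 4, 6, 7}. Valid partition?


A partition requires: (1) non-empty parts, (2) pairwise disjoint, (3) union = U
Parts: {3, 5, 8, 9, 10}, {1, 2, 4, 6, 7}
Union of parts: {1, 2, 3, 4, 5, 6, 7, 8, 9, 10}
U = {1, 2, 3, 4, 5, 6, 7, 8, 9, 10}
All non-empty? True
Pairwise disjoint? True
Covers U? True

Yes, valid partition


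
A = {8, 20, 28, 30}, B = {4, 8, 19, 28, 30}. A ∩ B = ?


A ∩ B = elements in both A and B
A = {8, 20, 28, 30}
B = {4, 8, 19, 28, 30}
A ∩ B = {8, 28, 30}

A ∩ B = {8, 28, 30}


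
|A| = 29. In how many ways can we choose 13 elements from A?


C(n,k) = n! / (k!(n-k)!)
C(29,13) = 29! / (13!16!)
= 67863915

C(29,13) = 67863915


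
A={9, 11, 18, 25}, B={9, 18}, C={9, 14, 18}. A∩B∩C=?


A ∩ B = {9, 18}
(A ∩ B) ∩ C = {9, 18}

A ∩ B ∩ C = {9, 18}


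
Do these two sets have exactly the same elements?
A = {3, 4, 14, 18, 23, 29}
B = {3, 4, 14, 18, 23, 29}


Two sets are equal iff they have exactly the same elements.
A = {3, 4, 14, 18, 23, 29}
B = {3, 4, 14, 18, 23, 29}
Same elements → A = B

Yes, A = B


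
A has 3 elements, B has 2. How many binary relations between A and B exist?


A relation from A to B is any subset of A × B.
|A × B| = 3 × 2 = 6
# relations = 2^|A × B| = 2^6 = 64

Number of relations = 64


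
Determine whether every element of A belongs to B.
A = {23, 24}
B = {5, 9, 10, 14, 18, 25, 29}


A ⊆ B means every element of A is in B.
Elements in A not in B: {23, 24}
So A ⊄ B.

No, A ⊄ B


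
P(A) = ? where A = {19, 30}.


|A| = 2, so |P(A)| = 2^2 = 4
Enumerate subsets by cardinality (0 to 2):
∅, {19}, {30}, {19, 30}

P(A) has 4 subsets: ∅, {19}, {30}, {19, 30}


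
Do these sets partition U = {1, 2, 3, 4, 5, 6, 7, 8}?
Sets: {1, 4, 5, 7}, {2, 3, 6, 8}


A partition requires: (1) non-empty parts, (2) pairwise disjoint, (3) union = U
Parts: {1, 4, 5, 7}, {2, 3, 6, 8}
Union of parts: {1, 2, 3, 4, 5, 6, 7, 8}
U = {1, 2, 3, 4, 5, 6, 7, 8}
All non-empty? True
Pairwise disjoint? True
Covers U? True

Yes, valid partition


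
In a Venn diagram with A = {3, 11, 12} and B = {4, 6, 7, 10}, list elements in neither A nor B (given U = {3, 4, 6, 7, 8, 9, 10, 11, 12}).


A = {3, 11, 12}
B = {4, 6, 7, 10}
Region: in neither A nor B (given U = {3, 4, 6, 7, 8, 9, 10, 11, 12})
Elements: {8, 9}

Elements in neither A nor B (given U = {3, 4, 6, 7, 8, 9, 10, 11, 12}): {8, 9}


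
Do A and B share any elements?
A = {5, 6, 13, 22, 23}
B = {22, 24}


Disjoint means A ∩ B = ∅.
A ∩ B = {22}
A ∩ B ≠ ∅, so A and B are NOT disjoint.

Yes — A and B share the element(s) of A ∩ B = {22}, so they are not disjoint


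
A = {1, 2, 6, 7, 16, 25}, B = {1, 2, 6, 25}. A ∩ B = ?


A ∩ B = elements in both A and B
A = {1, 2, 6, 7, 16, 25}
B = {1, 2, 6, 25}
A ∩ B = {1, 2, 6, 25}

A ∩ B = {1, 2, 6, 25}


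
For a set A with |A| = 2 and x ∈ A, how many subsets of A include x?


Subsets of A containing x correspond to subsets of A \ {x}, which has 1 elements.
Count = 2^(n-1) = 2^1
= 2

Number of subsets containing x = 2


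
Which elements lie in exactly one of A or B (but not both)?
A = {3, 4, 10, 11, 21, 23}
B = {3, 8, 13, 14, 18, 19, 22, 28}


A △ B = (A \ B) ∪ (B \ A) = elements in exactly one of A or B
A \ B = {4, 10, 11, 21, 23}
B \ A = {8, 13, 14, 18, 19, 22, 28}
A △ B = {4, 8, 10, 11, 13, 14, 18, 19, 21, 22, 23, 28}

A △ B = {4, 8, 10, 11, 13, 14, 18, 19, 21, 22, 23, 28}


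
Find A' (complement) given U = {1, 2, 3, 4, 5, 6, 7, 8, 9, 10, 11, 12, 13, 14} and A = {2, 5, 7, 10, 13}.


Aᶜ = U \ A = elements in U but not in A
U = {1, 2, 3, 4, 5, 6, 7, 8, 9, 10, 11, 12, 13, 14}
A = {2, 5, 7, 10, 13}
Aᶜ = {1, 3, 4, 6, 8, 9, 11, 12, 14}

Aᶜ = {1, 3, 4, 6, 8, 9, 11, 12, 14}


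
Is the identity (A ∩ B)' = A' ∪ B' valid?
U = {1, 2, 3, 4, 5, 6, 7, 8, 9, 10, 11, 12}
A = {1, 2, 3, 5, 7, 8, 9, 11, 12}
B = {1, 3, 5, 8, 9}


LHS: A ∩ B = {1, 3, 5, 8, 9}
(A ∩ B)' = U \ (A ∩ B) = {2, 4, 6, 7, 10, 11, 12}
A' = {4, 6, 10}, B' = {2, 4, 6, 7, 10, 11, 12}
Claimed RHS: A' ∪ B' = {2, 4, 6, 7, 10, 11, 12}
Identity is VALID: LHS = RHS = {2, 4, 6, 7, 10, 11, 12} ✓

Identity is valid. (A ∩ B)' = A' ∪ B' = {2, 4, 6, 7, 10, 11, 12}


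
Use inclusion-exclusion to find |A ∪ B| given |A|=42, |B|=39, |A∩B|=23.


|A ∪ B| = |A| + |B| - |A ∩ B|
= 42 + 39 - 23
= 58

|A ∪ B| = 58


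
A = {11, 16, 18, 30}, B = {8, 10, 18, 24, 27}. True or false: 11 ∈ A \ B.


A = {11, 16, 18, 30}, B = {8, 10, 18, 24, 27}
A \ B = elements in A but not in B
A \ B = {11, 16, 30}
Checking if 11 ∈ A \ B
11 is in A \ B → True

11 ∈ A \ B


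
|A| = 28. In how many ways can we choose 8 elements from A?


C(n,k) = n! / (k!(n-k)!)
C(28,8) = 28! / (8!20!)
= 3108105

C(28,8) = 3108105


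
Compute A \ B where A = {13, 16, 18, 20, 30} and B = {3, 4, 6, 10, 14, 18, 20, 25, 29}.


A \ B = elements in A but not in B
A = {13, 16, 18, 20, 30}
B = {3, 4, 6, 10, 14, 18, 20, 25, 29}
Remove from A any elements in B
A \ B = {13, 16, 30}

A \ B = {13, 16, 30}


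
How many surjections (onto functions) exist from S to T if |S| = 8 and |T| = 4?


n = |S| = 8, k = |T| = 4. Surjections via inclusion-exclusion:
S(n,k) = Σ(-1)^i × C(k,i) × (k-i)^n, i=0 to k
i=0: (-1)^0×C(4,0)×4^8 = 65536
i=1: (-1)^1×C(4,1)×3^8 = -26244
i=2: (-1)^2×C(4,2)×2^8 = 1536
i=3: (-1)^3×C(4,3)×1^8 = -4
i=4: (-1)^4×C(4,4)×0^8 = 0
Total = 40824

Number of surjections = 40824


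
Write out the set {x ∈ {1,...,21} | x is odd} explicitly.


Checking each candidate:
Condition: odd numbers in {1,...,21}
Result = {1, 3, 5, 7, 9, 11, 13, 15, 17, 19, 21}

{1, 3, 5, 7, 9, 11, 13, 15, 17, 19, 21}


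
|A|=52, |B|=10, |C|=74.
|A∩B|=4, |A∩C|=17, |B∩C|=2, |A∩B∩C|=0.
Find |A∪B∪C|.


|A∪B∪C| = |A|+|B|+|C| - |A∩B|-|A∩C|-|B∩C| + |A∩B∩C|
= 52+10+74 - 4-17-2 + 0
= 136 - 23 + 0
= 113

|A ∪ B ∪ C| = 113


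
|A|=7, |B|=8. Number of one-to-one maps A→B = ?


An injection sends each of |A| = 7 inputs to a distinct output in B.
# injections = |B|·(|B|-1)·…·(|B|-|A|+1) = 8! / (8 - 7)!
= 8 × 7 × 6 × 5 × 4 × 3 × 2
= 40320

Number of injections = 40320


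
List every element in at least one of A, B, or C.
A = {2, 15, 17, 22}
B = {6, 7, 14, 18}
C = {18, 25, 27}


A ∪ B = {2, 6, 7, 14, 15, 17, 18, 22}
(A ∪ B) ∪ C = {2, 6, 7, 14, 15, 17, 18, 22, 25, 27}

A ∪ B ∪ C = {2, 6, 7, 14, 15, 17, 18, 22, 25, 27}


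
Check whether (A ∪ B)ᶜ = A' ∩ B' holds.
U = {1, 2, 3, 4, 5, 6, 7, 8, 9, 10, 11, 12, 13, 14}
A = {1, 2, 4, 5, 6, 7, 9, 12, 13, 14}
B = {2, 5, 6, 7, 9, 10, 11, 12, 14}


LHS: A ∪ B = {1, 2, 4, 5, 6, 7, 9, 10, 11, 12, 13, 14}
(A ∪ B)' = U \ (A ∪ B) = {3, 8}
A' = {3, 8, 10, 11}, B' = {1, 3, 4, 8, 13}
Claimed RHS: A' ∩ B' = {3, 8}
Identity is VALID: LHS = RHS = {3, 8} ✓

Identity is valid. (A ∪ B)' = A' ∩ B' = {3, 8}


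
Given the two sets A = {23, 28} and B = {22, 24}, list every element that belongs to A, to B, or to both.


A ∪ B = all elements in A or B (or both)
A = {23, 28}
B = {22, 24}
A ∪ B = {22, 23, 24, 28}

A ∪ B = {22, 23, 24, 28}


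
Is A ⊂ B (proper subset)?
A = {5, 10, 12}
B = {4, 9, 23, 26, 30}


A ⊂ B requires: A ⊆ B AND A ≠ B.
A ⊆ B? No
A ⊄ B, so A is not a proper subset.

No, A is not a proper subset of B


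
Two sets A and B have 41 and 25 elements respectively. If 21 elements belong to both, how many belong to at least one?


|A ∪ B| = |A| + |B| - |A ∩ B|
= 41 + 25 - 21
= 45

|A ∪ B| = 45


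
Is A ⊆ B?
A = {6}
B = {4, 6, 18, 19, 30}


A ⊆ B means every element of A is in B.
All elements of A are in B.
So A ⊆ B.

Yes, A ⊆ B


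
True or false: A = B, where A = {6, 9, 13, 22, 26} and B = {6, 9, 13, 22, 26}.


Two sets are equal iff they have exactly the same elements.
A = {6, 9, 13, 22, 26}
B = {6, 9, 13, 22, 26}
Same elements → A = B

Yes, A = B


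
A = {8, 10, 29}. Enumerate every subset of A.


|A| = 3, so |P(A)| = 2^3 = 8
Enumerate subsets by cardinality (0 to 3):
∅, {8}, {10}, {29}, {8, 10}, {8, 29}, {10, 29}, {8, 10, 29}

P(A) has 8 subsets: ∅, {8}, {10}, {29}, {8, 10}, {8, 29}, {10, 29}, {8, 10, 29}


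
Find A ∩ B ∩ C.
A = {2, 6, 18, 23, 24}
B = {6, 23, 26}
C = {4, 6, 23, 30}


A ∩ B = {6, 23}
(A ∩ B) ∩ C = {6, 23}

A ∩ B ∩ C = {6, 23}


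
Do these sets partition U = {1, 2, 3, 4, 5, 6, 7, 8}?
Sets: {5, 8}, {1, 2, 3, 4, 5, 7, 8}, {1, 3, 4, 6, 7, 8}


A partition requires: (1) non-empty parts, (2) pairwise disjoint, (3) union = U
Parts: {5, 8}, {1, 2, 3, 4, 5, 7, 8}, {1, 3, 4, 6, 7, 8}
Union of parts: {1, 2, 3, 4, 5, 6, 7, 8}
U = {1, 2, 3, 4, 5, 6, 7, 8}
All non-empty? True
Pairwise disjoint? False
Covers U? True

No, not a valid partition


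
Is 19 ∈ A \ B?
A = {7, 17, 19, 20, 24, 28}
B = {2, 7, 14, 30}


A = {7, 17, 19, 20, 24, 28}, B = {2, 7, 14, 30}
A \ B = elements in A but not in B
A \ B = {17, 19, 20, 24, 28}
Checking if 19 ∈ A \ B
19 is in A \ B → True

19 ∈ A \ B


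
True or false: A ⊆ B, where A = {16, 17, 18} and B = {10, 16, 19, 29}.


A ⊆ B means every element of A is in B.
Elements in A not in B: {17, 18}
So A ⊄ B.

No, A ⊄ B


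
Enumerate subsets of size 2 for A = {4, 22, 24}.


|A| = 3, so A has C(3,2) = 3 subsets of size 2.
Enumerate by choosing 2 elements from A at a time:
{4, 22}, {4, 24}, {22, 24}

2-element subsets (3 total): {4, 22}, {4, 24}, {22, 24}


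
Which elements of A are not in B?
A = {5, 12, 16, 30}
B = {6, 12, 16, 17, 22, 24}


A \ B = elements in A but not in B
A = {5, 12, 16, 30}
B = {6, 12, 16, 17, 22, 24}
Remove from A any elements in B
A \ B = {5, 30}

A \ B = {5, 30}


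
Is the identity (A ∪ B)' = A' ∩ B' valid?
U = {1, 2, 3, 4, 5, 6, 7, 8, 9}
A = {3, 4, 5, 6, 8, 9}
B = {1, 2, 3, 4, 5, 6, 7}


LHS: A ∪ B = {1, 2, 3, 4, 5, 6, 7, 8, 9}
(A ∪ B)' = U \ (A ∪ B) = ∅
A' = {1, 2, 7}, B' = {8, 9}
Claimed RHS: A' ∩ B' = ∅
Identity is VALID: LHS = RHS = ∅ ✓

Identity is valid. (A ∪ B)' = A' ∩ B' = ∅


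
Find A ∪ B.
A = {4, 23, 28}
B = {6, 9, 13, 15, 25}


A ∪ B = all elements in A or B (or both)
A = {4, 23, 28}
B = {6, 9, 13, 15, 25}
A ∪ B = {4, 6, 9, 13, 15, 23, 25, 28}

A ∪ B = {4, 6, 9, 13, 15, 23, 25, 28}


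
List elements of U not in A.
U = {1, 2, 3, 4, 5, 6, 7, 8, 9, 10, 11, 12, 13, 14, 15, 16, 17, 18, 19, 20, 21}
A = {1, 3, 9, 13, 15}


Aᶜ = U \ A = elements in U but not in A
U = {1, 2, 3, 4, 5, 6, 7, 8, 9, 10, 11, 12, 13, 14, 15, 16, 17, 18, 19, 20, 21}
A = {1, 3, 9, 13, 15}
Aᶜ = {2, 4, 5, 6, 7, 8, 10, 11, 12, 14, 16, 17, 18, 19, 20, 21}

Aᶜ = {2, 4, 5, 6, 7, 8, 10, 11, 12, 14, 16, 17, 18, 19, 20, 21}


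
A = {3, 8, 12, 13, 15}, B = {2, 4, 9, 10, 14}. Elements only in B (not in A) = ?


A = {3, 8, 12, 13, 15}
B = {2, 4, 9, 10, 14}
Region: only in B (not in A)
Elements: {2, 4, 9, 10, 14}

Elements only in B (not in A): {2, 4, 9, 10, 14}


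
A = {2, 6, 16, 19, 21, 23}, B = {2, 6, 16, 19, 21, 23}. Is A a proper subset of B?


A ⊂ B requires: A ⊆ B AND A ≠ B.
A ⊆ B? Yes
A = B? Yes
A = B, so A is not a PROPER subset.

No, A is not a proper subset of B


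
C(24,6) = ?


C(n,k) = n! / (k!(n-k)!)
C(24,6) = 24! / (6!18!)
= 134596

C(24,6) = 134596


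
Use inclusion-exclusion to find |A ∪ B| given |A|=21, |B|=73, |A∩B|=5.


|A ∪ B| = |A| + |B| - |A ∩ B|
= 21 + 73 - 5
= 89

|A ∪ B| = 89


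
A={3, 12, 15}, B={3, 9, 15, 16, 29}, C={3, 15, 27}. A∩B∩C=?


A ∩ B = {3, 15}
(A ∩ B) ∩ C = {3, 15}

A ∩ B ∩ C = {3, 15}


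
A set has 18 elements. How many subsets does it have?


Number of subsets = 2^n
= 2^18
= 262144

|P(A)| = 262144


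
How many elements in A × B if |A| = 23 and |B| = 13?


|A × B| = |A| × |B|
= 23 × 13
= 299

|A × B| = 299


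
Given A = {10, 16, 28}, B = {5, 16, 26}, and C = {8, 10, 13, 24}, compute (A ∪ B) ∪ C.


A ∪ B = {5, 10, 16, 26, 28}
(A ∪ B) ∪ C = {5, 8, 10, 13, 16, 24, 26, 28}

A ∪ B ∪ C = {5, 8, 10, 13, 16, 24, 26, 28}


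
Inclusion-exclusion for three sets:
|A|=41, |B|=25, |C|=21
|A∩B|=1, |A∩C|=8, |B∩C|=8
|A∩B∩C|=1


|A∪B∪C| = |A|+|B|+|C| - |A∩B|-|A∩C|-|B∩C| + |A∩B∩C|
= 41+25+21 - 1-8-8 + 1
= 87 - 17 + 1
= 71

|A ∪ B ∪ C| = 71


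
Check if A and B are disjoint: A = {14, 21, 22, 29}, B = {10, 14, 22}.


Disjoint means A ∩ B = ∅.
A ∩ B = {14, 22}
A ∩ B ≠ ∅, so A and B are NOT disjoint.

No, A and B are not disjoint (A ∩ B = {14, 22})


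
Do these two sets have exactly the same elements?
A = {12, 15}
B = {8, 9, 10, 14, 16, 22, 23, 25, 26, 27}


Two sets are equal iff they have exactly the same elements.
A = {12, 15}
B = {8, 9, 10, 14, 16, 22, 23, 25, 26, 27}
Differences: {8, 9, 10, 12, 14, 15, 16, 22, 23, 25, 26, 27}
A ≠ B

No, A ≠ B


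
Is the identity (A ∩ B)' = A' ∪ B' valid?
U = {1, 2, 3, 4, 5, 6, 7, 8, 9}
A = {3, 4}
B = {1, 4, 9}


LHS: A ∩ B = {4}
(A ∩ B)' = U \ (A ∩ B) = {1, 2, 3, 5, 6, 7, 8, 9}
A' = {1, 2, 5, 6, 7, 8, 9}, B' = {2, 3, 5, 6, 7, 8}
Claimed RHS: A' ∪ B' = {1, 2, 3, 5, 6, 7, 8, 9}
Identity is VALID: LHS = RHS = {1, 2, 3, 5, 6, 7, 8, 9} ✓

Identity is valid. (A ∩ B)' = A' ∪ B' = {1, 2, 3, 5, 6, 7, 8, 9}


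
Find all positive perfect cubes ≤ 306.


Checking each candidate:
Condition: positive perfect cubes ≤ 306
Result = {1, 8, 27, 64, 125, 216}

{1, 8, 27, 64, 125, 216}


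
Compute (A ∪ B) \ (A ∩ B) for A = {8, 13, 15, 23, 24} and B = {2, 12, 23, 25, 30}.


A △ B = (A \ B) ∪ (B \ A) = elements in exactly one of A or B
A \ B = {8, 13, 15, 24}
B \ A = {2, 12, 25, 30}
A △ B = {2, 8, 12, 13, 15, 24, 25, 30}

A △ B = {2, 8, 12, 13, 15, 24, 25, 30}


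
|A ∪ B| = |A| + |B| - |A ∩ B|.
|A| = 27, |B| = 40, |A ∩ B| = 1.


|A ∪ B| = |A| + |B| - |A ∩ B|
= 27 + 40 - 1
= 66

|A ∪ B| = 66


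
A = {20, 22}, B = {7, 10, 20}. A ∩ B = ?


A ∩ B = elements in both A and B
A = {20, 22}
B = {7, 10, 20}
A ∩ B = {20}

A ∩ B = {20}


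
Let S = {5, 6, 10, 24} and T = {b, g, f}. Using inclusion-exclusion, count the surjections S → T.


n = |S| = 4, k = |T| = 3. Surjections via inclusion-exclusion:
S(n,k) = Σ(-1)^i × C(k,i) × (k-i)^n, i=0 to k
i=0: (-1)^0×C(3,0)×3^4 = 81
i=1: (-1)^1×C(3,1)×2^4 = -48
i=2: (-1)^2×C(3,2)×1^4 = 3
i=3: (-1)^3×C(3,3)×0^4 = 0
Total = 36

Number of surjections = 36


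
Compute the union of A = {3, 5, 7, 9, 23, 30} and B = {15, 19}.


A ∪ B = all elements in A or B (or both)
A = {3, 5, 7, 9, 23, 30}
B = {15, 19}
A ∪ B = {3, 5, 7, 9, 15, 19, 23, 30}

A ∪ B = {3, 5, 7, 9, 15, 19, 23, 30}


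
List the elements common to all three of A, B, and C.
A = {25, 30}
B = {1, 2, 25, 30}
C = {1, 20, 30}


A ∩ B = {25, 30}
(A ∩ B) ∩ C = {30}

A ∩ B ∩ C = {30}


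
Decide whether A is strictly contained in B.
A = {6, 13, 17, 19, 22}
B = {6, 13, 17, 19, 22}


A ⊂ B requires: A ⊆ B AND A ≠ B.
A ⊆ B? Yes
A = B? Yes
A = B, so A is not a PROPER subset.

No, A is not a proper subset of B


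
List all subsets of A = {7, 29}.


|A| = 2, so |P(A)| = 2^2 = 4
Enumerate subsets by cardinality (0 to 2):
∅, {7}, {29}, {7, 29}

P(A) has 4 subsets: ∅, {7}, {29}, {7, 29}


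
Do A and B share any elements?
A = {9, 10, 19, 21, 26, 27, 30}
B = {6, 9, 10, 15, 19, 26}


Disjoint means A ∩ B = ∅.
A ∩ B = {9, 10, 19, 26}
A ∩ B ≠ ∅, so A and B are NOT disjoint.

Yes — A and B share the element(s) of A ∩ B = {9, 10, 19, 26}, so they are not disjoint


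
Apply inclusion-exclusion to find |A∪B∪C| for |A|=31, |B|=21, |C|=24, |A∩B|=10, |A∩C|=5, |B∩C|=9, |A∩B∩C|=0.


|A∪B∪C| = |A|+|B|+|C| - |A∩B|-|A∩C|-|B∩C| + |A∩B∩C|
= 31+21+24 - 10-5-9 + 0
= 76 - 24 + 0
= 52

|A ∪ B ∪ C| = 52


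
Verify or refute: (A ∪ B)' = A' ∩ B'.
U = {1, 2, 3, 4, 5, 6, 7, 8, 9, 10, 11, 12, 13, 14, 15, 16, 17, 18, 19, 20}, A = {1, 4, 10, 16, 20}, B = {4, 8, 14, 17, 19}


LHS: A ∪ B = {1, 4, 8, 10, 14, 16, 17, 19, 20}
(A ∪ B)' = U \ (A ∪ B) = {2, 3, 5, 6, 7, 9, 11, 12, 13, 15, 18}
A' = {2, 3, 5, 6, 7, 8, 9, 11, 12, 13, 14, 15, 17, 18, 19}, B' = {1, 2, 3, 5, 6, 7, 9, 10, 11, 12, 13, 15, 16, 18, 20}
Claimed RHS: A' ∩ B' = {2, 3, 5, 6, 7, 9, 11, 12, 13, 15, 18}
Identity is VALID: LHS = RHS = {2, 3, 5, 6, 7, 9, 11, 12, 13, 15, 18} ✓

Identity is valid. (A ∪ B)' = A' ∩ B' = {2, 3, 5, 6, 7, 9, 11, 12, 13, 15, 18}


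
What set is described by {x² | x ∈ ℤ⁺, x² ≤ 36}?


Checking each candidate:
Condition: positive perfect squares ≤ 36
Result = {1, 4, 9, 16, 25, 36}

{1, 4, 9, 16, 25, 36}


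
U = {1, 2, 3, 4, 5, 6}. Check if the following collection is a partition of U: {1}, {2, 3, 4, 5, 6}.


A partition requires: (1) non-empty parts, (2) pairwise disjoint, (3) union = U
Parts: {1}, {2, 3, 4, 5, 6}
Union of parts: {1, 2, 3, 4, 5, 6}
U = {1, 2, 3, 4, 5, 6}
All non-empty? True
Pairwise disjoint? True
Covers U? True

Yes, valid partition


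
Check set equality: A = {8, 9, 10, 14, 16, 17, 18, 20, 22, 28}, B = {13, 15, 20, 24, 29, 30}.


Two sets are equal iff they have exactly the same elements.
A = {8, 9, 10, 14, 16, 17, 18, 20, 22, 28}
B = {13, 15, 20, 24, 29, 30}
Differences: {8, 9, 10, 13, 14, 15, 16, 17, 18, 22, 24, 28, 29, 30}
A ≠ B

No, A ≠ B


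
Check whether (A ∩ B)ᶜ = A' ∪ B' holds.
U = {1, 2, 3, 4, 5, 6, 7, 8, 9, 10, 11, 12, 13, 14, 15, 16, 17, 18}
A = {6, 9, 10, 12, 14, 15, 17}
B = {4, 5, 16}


LHS: A ∩ B = ∅
(A ∩ B)' = U \ (A ∩ B) = {1, 2, 3, 4, 5, 6, 7, 8, 9, 10, 11, 12, 13, 14, 15, 16, 17, 18}
A' = {1, 2, 3, 4, 5, 7, 8, 11, 13, 16, 18}, B' = {1, 2, 3, 6, 7, 8, 9, 10, 11, 12, 13, 14, 15, 17, 18}
Claimed RHS: A' ∪ B' = {1, 2, 3, 4, 5, 6, 7, 8, 9, 10, 11, 12, 13, 14, 15, 16, 17, 18}
Identity is VALID: LHS = RHS = {1, 2, 3, 4, 5, 6, 7, 8, 9, 10, 11, 12, 13, 14, 15, 16, 17, 18} ✓

Identity is valid. (A ∩ B)' = A' ∪ B' = {1, 2, 3, 4, 5, 6, 7, 8, 9, 10, 11, 12, 13, 14, 15, 16, 17, 18}


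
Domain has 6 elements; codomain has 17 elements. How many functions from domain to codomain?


Each of |A| = 6 inputs maps to any of |B| = 17 outputs.
# functions = |B|^|A| = 17^6
= 24137569

Number of functions = 24137569


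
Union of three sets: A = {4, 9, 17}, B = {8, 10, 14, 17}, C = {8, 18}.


A ∪ B = {4, 8, 9, 10, 14, 17}
(A ∪ B) ∪ C = {4, 8, 9, 10, 14, 17, 18}

A ∪ B ∪ C = {4, 8, 9, 10, 14, 17, 18}


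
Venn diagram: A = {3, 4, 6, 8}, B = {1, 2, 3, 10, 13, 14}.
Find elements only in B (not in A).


A = {3, 4, 6, 8}
B = {1, 2, 3, 10, 13, 14}
Region: only in B (not in A)
Elements: {1, 2, 10, 13, 14}

Elements only in B (not in A): {1, 2, 10, 13, 14}


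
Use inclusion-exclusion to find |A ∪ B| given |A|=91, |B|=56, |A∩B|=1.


|A ∪ B| = |A| + |B| - |A ∩ B|
= 91 + 56 - 1
= 146

|A ∪ B| = 146


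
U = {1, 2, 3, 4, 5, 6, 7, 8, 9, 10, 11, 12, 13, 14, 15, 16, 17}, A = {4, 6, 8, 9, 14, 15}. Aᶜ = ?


Aᶜ = U \ A = elements in U but not in A
U = {1, 2, 3, 4, 5, 6, 7, 8, 9, 10, 11, 12, 13, 14, 15, 16, 17}
A = {4, 6, 8, 9, 14, 15}
Aᶜ = {1, 2, 3, 5, 7, 10, 11, 12, 13, 16, 17}

Aᶜ = {1, 2, 3, 5, 7, 10, 11, 12, 13, 16, 17}


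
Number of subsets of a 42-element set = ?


Number of subsets = 2^n
= 2^42
= 4398046511104

|P(A)| = 4398046511104


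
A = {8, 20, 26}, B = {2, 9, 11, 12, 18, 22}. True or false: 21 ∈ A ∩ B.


A = {8, 20, 26}, B = {2, 9, 11, 12, 18, 22}
A ∩ B = elements in both A and B
A ∩ B = ∅
Checking if 21 ∈ A ∩ B
21 is not in A ∩ B → False

21 ∉ A ∩ B


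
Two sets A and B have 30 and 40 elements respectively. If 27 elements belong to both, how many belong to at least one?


|A ∪ B| = |A| + |B| - |A ∩ B|
= 30 + 40 - 27
= 43

|A ∪ B| = 43


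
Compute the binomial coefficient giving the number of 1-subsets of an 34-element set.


C(n,k) = n! / (k!(n-k)!)
C(34,1) = 34! / (1!33!)
= 34

C(34,1) = 34


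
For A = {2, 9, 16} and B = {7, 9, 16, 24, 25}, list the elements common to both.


A ∩ B = elements in both A and B
A = {2, 9, 16}
B = {7, 9, 16, 24, 25}
A ∩ B = {9, 16}

A ∩ B = {9, 16}


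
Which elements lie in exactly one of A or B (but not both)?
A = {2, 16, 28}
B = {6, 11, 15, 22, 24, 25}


A △ B = (A \ B) ∪ (B \ A) = elements in exactly one of A or B
A \ B = {2, 16, 28}
B \ A = {6, 11, 15, 22, 24, 25}
A △ B = {2, 6, 11, 15, 16, 22, 24, 25, 28}

A △ B = {2, 6, 11, 15, 16, 22, 24, 25, 28}


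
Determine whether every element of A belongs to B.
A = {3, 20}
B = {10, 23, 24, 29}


A ⊆ B means every element of A is in B.
Elements in A not in B: {3, 20}
So A ⊄ B.

No, A ⊄ B


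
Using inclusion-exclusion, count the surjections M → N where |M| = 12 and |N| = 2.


n = |M| = 12, k = |N| = 2. Surjections via inclusion-exclusion:
S(n,k) = Σ(-1)^i × C(k,i) × (k-i)^n, i=0 to k
i=0: (-1)^0×C(2,0)×2^12 = 4096
i=1: (-1)^1×C(2,1)×1^12 = -2
i=2: (-1)^2×C(2,2)×0^12 = 0
Total = 4094

Number of surjections = 4094


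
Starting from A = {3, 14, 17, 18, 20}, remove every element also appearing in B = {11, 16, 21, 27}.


A \ B = elements in A but not in B
A = {3, 14, 17, 18, 20}
B = {11, 16, 21, 27}
Remove from A any elements in B
A \ B = {3, 14, 17, 18, 20}

A \ B = {3, 14, 17, 18, 20}


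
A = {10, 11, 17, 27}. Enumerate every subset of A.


|A| = 4, so |P(A)| = 2^4 = 16
Enumerate subsets by cardinality (0 to 4):
∅, {10}, {11}, {17}, {27}, {10, 11}, {10, 17}, {10, 27}, {11, 17}, {11, 27}, {17, 27}, {10, 11, 17}, {10, 11, 27}, {10, 17, 27}, {11, 17, 27}, {10, 11, 17, 27}

P(A) has 16 subsets: ∅, {10}, {11}, {17}, {27}, {10, 11}, {10, 17}, {10, 27}, {11, 17}, {11, 27}, {17, 27}, {10, 11, 17}, {10, 11, 27}, {10, 17, 27}, {11, 17, 27}, {10, 11, 17, 27}


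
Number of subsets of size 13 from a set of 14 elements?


C(n,k) = n! / (k!(n-k)!)
C(14,13) = 14! / (13!1!)
= 14

C(14,13) = 14


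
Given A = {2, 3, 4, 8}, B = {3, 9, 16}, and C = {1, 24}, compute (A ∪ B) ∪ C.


A ∪ B = {2, 3, 4, 8, 9, 16}
(A ∪ B) ∪ C = {1, 2, 3, 4, 8, 9, 16, 24}

A ∪ B ∪ C = {1, 2, 3, 4, 8, 9, 16, 24}


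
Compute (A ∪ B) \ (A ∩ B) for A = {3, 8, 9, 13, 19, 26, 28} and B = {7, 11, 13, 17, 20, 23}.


A △ B = (A \ B) ∪ (B \ A) = elements in exactly one of A or B
A \ B = {3, 8, 9, 19, 26, 28}
B \ A = {7, 11, 17, 20, 23}
A △ B = {3, 7, 8, 9, 11, 17, 19, 20, 23, 26, 28}

A △ B = {3, 7, 8, 9, 11, 17, 19, 20, 23, 26, 28}


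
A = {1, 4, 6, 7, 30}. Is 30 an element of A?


A = {1, 4, 6, 7, 30}
Checking if 30 is in A
30 is in A → True

30 ∈ A


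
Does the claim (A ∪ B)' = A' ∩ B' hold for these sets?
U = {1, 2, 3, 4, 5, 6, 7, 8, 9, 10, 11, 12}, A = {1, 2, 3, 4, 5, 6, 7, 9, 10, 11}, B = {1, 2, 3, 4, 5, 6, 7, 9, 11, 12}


LHS: A ∪ B = {1, 2, 3, 4, 5, 6, 7, 9, 10, 11, 12}
(A ∪ B)' = U \ (A ∪ B) = {8}
A' = {8, 12}, B' = {8, 10}
Claimed RHS: A' ∩ B' = {8}
Identity is VALID: LHS = RHS = {8} ✓

Identity is valid. (A ∪ B)' = A' ∩ B' = {8}


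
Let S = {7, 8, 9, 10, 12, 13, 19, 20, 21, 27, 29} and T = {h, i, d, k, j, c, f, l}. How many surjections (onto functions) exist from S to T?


n = |S| = 11, k = |T| = 8. Surjections via inclusion-exclusion:
S(n,k) = Σ(-1)^i × C(k,i) × (k-i)^n, i=0 to k
i=0: (-1)^0×C(8,0)×8^11 = 8589934592
i=1: (-1)^1×C(8,1)×7^11 = -15818613944
i=2: (-1)^2×C(8,2)×6^11 = 10158317568
i=3: (-1)^3×C(8,3)×5^11 = -2734375000
i=4: (-1)^4×C(8,4)×4^11 = 293601280
i=5: (-1)^5×C(8,5)×3^11 = -9920232
i=6: (-1)^6×C(8,6)×2^11 = 57344
i=7: (-1)^7×C(8,7)×1^11 = -8
i=8: (-1)^8×C(8,8)×0^11 = 0
Total = 479001600

Number of surjections = 479001600


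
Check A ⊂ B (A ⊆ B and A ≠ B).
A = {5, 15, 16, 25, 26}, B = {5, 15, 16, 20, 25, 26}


A ⊂ B requires: A ⊆ B AND A ≠ B.
A ⊆ B? Yes
A = B? No
A ⊂ B: Yes (A is a proper subset of B)

Yes, A ⊂ B


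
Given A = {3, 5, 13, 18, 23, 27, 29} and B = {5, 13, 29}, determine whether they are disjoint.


Disjoint means A ∩ B = ∅.
A ∩ B = {5, 13, 29}
A ∩ B ≠ ∅, so A and B are NOT disjoint.

No, A and B are not disjoint (A ∩ B = {5, 13, 29})


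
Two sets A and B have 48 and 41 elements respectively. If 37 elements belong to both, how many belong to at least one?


|A ∪ B| = |A| + |B| - |A ∩ B|
= 48 + 41 - 37
= 52

|A ∪ B| = 52


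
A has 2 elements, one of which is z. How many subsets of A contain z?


Subsets of A containing z correspond to subsets of A \ {z}, which has 1 elements.
Count = 2^(n-1) = 2^1
= 2

Number of subsets containing z = 2


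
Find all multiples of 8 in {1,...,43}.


Checking each candidate:
Condition: multiples of 8 in {1,...,43}
Result = {8, 16, 24, 32, 40}

{8, 16, 24, 32, 40}


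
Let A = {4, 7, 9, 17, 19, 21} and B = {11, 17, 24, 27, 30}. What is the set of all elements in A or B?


A ∪ B = all elements in A or B (or both)
A = {4, 7, 9, 17, 19, 21}
B = {11, 17, 24, 27, 30}
A ∪ B = {4, 7, 9, 11, 17, 19, 21, 24, 27, 30}

A ∪ B = {4, 7, 9, 11, 17, 19, 21, 24, 27, 30}


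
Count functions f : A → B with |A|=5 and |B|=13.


Each of |A| = 5 inputs maps to any of |B| = 13 outputs.
# functions = |B|^|A| = 13^5
= 371293

Number of functions = 371293


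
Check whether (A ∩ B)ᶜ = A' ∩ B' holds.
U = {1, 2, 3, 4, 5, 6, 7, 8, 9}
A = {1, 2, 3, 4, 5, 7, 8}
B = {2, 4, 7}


LHS: A ∩ B = {2, 4, 7}
(A ∩ B)' = U \ (A ∩ B) = {1, 3, 5, 6, 8, 9}
A' = {6, 9}, B' = {1, 3, 5, 6, 8, 9}
Claimed RHS: A' ∩ B' = {6, 9}
Identity is INVALID: LHS = {1, 3, 5, 6, 8, 9} but the RHS claimed here equals {6, 9}. The correct form is (A ∩ B)' = A' ∪ B'.

Identity is invalid: (A ∩ B)' = {1, 3, 5, 6, 8, 9} but A' ∩ B' = {6, 9}. The correct De Morgan law is (A ∩ B)' = A' ∪ B'.


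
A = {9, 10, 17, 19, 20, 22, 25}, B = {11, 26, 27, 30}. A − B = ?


A \ B = elements in A but not in B
A = {9, 10, 17, 19, 20, 22, 25}
B = {11, 26, 27, 30}
Remove from A any elements in B
A \ B = {9, 10, 17, 19, 20, 22, 25}

A \ B = {9, 10, 17, 19, 20, 22, 25}


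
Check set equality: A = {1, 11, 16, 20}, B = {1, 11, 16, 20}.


Two sets are equal iff they have exactly the same elements.
A = {1, 11, 16, 20}
B = {1, 11, 16, 20}
Same elements → A = B

Yes, A = B


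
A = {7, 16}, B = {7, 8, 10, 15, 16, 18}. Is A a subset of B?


A ⊆ B means every element of A is in B.
All elements of A are in B.
So A ⊆ B.

Yes, A ⊆ B


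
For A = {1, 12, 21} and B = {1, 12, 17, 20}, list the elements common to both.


A ∩ B = elements in both A and B
A = {1, 12, 21}
B = {1, 12, 17, 20}
A ∩ B = {1, 12}

A ∩ B = {1, 12}


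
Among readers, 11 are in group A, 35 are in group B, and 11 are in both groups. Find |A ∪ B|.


|A ∪ B| = |A| + |B| - |A ∩ B|
= 11 + 35 - 11
= 35

|A ∪ B| = 35


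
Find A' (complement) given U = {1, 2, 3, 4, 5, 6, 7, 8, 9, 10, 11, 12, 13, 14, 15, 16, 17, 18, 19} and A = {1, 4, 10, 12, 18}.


Aᶜ = U \ A = elements in U but not in A
U = {1, 2, 3, 4, 5, 6, 7, 8, 9, 10, 11, 12, 13, 14, 15, 16, 17, 18, 19}
A = {1, 4, 10, 12, 18}
Aᶜ = {2, 3, 5, 6, 7, 8, 9, 11, 13, 14, 15, 16, 17, 19}

Aᶜ = {2, 3, 5, 6, 7, 8, 9, 11, 13, 14, 15, 16, 17, 19}


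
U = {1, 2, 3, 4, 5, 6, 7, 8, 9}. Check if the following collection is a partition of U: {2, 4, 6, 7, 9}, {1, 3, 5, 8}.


A partition requires: (1) non-empty parts, (2) pairwise disjoint, (3) union = U
Parts: {2, 4, 6, 7, 9}, {1, 3, 5, 8}
Union of parts: {1, 2, 3, 4, 5, 6, 7, 8, 9}
U = {1, 2, 3, 4, 5, 6, 7, 8, 9}
All non-empty? True
Pairwise disjoint? True
Covers U? True

Yes, valid partition


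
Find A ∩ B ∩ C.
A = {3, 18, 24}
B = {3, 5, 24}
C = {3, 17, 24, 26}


A ∩ B = {3, 24}
(A ∩ B) ∩ C = {3, 24}

A ∩ B ∩ C = {3, 24}


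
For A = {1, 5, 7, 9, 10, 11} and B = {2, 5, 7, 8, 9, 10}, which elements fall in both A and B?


A = {1, 5, 7, 9, 10, 11}
B = {2, 5, 7, 8, 9, 10}
Region: in both A and B
Elements: {5, 7, 9, 10}

Elements in both A and B: {5, 7, 9, 10}


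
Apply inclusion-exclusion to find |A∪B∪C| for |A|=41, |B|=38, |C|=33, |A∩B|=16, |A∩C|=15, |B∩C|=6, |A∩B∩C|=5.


|A∪B∪C| = |A|+|B|+|C| - |A∩B|-|A∩C|-|B∩C| + |A∩B∩C|
= 41+38+33 - 16-15-6 + 5
= 112 - 37 + 5
= 80

|A ∪ B ∪ C| = 80


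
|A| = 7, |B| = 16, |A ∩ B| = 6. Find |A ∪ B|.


|A ∪ B| = |A| + |B| - |A ∩ B|
= 7 + 16 - 6
= 17

|A ∪ B| = 17


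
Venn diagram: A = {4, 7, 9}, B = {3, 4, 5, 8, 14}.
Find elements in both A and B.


A = {4, 7, 9}
B = {3, 4, 5, 8, 14}
Region: in both A and B
Elements: {4}

Elements in both A and B: {4}


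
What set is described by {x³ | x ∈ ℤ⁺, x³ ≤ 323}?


Checking each candidate:
Condition: positive perfect cubes ≤ 323
Result = {1, 8, 27, 64, 125, 216}

{1, 8, 27, 64, 125, 216}


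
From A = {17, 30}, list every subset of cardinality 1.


|A| = 2, so A has C(2,1) = 2 subsets of size 1.
Enumerate by choosing 1 elements from A at a time:
{17}, {30}

1-element subsets (2 total): {17}, {30}


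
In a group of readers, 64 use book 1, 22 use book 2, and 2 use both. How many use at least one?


|A ∪ B| = |A| + |B| - |A ∩ B|
= 64 + 22 - 2
= 84

|A ∪ B| = 84


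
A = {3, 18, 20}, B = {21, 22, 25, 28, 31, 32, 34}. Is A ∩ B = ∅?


Disjoint means A ∩ B = ∅.
A ∩ B = ∅
A ∩ B = ∅, so A and B are disjoint.

Yes, A and B are disjoint


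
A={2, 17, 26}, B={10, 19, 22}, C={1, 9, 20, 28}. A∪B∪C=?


A ∪ B = {2, 10, 17, 19, 22, 26}
(A ∪ B) ∪ C = {1, 2, 9, 10, 17, 19, 20, 22, 26, 28}

A ∪ B ∪ C = {1, 2, 9, 10, 17, 19, 20, 22, 26, 28}


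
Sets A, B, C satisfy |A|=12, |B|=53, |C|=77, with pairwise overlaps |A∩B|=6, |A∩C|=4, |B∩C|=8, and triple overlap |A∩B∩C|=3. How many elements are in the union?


|A∪B∪C| = |A|+|B|+|C| - |A∩B|-|A∩C|-|B∩C| + |A∩B∩C|
= 12+53+77 - 6-4-8 + 3
= 142 - 18 + 3
= 127

|A ∪ B ∪ C| = 127


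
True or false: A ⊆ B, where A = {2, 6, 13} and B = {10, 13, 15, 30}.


A ⊆ B means every element of A is in B.
Elements in A not in B: {2, 6}
So A ⊄ B.

No, A ⊄ B


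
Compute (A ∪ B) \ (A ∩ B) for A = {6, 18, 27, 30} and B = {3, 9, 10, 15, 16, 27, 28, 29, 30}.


A △ B = (A \ B) ∪ (B \ A) = elements in exactly one of A or B
A \ B = {6, 18}
B \ A = {3, 9, 10, 15, 16, 28, 29}
A △ B = {3, 6, 9, 10, 15, 16, 18, 28, 29}

A △ B = {3, 6, 9, 10, 15, 16, 18, 28, 29}


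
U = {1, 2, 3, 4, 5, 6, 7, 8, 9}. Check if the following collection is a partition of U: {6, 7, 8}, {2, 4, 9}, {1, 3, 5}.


A partition requires: (1) non-empty parts, (2) pairwise disjoint, (3) union = U
Parts: {6, 7, 8}, {2, 4, 9}, {1, 3, 5}
Union of parts: {1, 2, 3, 4, 5, 6, 7, 8, 9}
U = {1, 2, 3, 4, 5, 6, 7, 8, 9}
All non-empty? True
Pairwise disjoint? True
Covers U? True

Yes, valid partition


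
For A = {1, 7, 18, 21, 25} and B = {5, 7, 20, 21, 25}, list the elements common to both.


A ∩ B = elements in both A and B
A = {1, 7, 18, 21, 25}
B = {5, 7, 20, 21, 25}
A ∩ B = {7, 21, 25}

A ∩ B = {7, 21, 25}


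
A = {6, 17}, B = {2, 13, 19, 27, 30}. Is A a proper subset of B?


A ⊂ B requires: A ⊆ B AND A ≠ B.
A ⊆ B? No
A ⊄ B, so A is not a proper subset.

No, A is not a proper subset of B


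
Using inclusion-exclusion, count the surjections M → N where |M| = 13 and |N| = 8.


n = |M| = 13, k = |N| = 8. Surjections via inclusion-exclusion:
S(n,k) = Σ(-1)^i × C(k,i) × (k-i)^n, i=0 to k
i=0: (-1)^0×C(8,0)×8^13 = 549755813888
i=1: (-1)^1×C(8,1)×7^13 = -775112083256
i=2: (-1)^2×C(8,2)×6^13 = 365699432448
i=3: (-1)^3×C(8,3)×5^13 = -68359375000
i=4: (-1)^4×C(8,4)×4^13 = 4697620480
i=5: (-1)^5×C(8,5)×3^13 = -89282088
i=6: (-1)^6×C(8,6)×2^13 = 229376
i=7: (-1)^7×C(8,7)×1^13 = -8
i=8: (-1)^8×C(8,8)×0^13 = 0
Total = 76592355840

Number of surjections = 76592355840


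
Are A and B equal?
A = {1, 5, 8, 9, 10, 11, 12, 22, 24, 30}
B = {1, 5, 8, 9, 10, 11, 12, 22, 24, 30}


Two sets are equal iff they have exactly the same elements.
A = {1, 5, 8, 9, 10, 11, 12, 22, 24, 30}
B = {1, 5, 8, 9, 10, 11, 12, 22, 24, 30}
Same elements → A = B

Yes, A = B


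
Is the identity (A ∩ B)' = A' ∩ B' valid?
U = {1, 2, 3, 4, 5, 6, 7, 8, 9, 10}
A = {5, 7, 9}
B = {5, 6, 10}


LHS: A ∩ B = {5}
(A ∩ B)' = U \ (A ∩ B) = {1, 2, 3, 4, 6, 7, 8, 9, 10}
A' = {1, 2, 3, 4, 6, 8, 10}, B' = {1, 2, 3, 4, 7, 8, 9}
Claimed RHS: A' ∩ B' = {1, 2, 3, 4, 8}
Identity is INVALID: LHS = {1, 2, 3, 4, 6, 7, 8, 9, 10} but the RHS claimed here equals {1, 2, 3, 4, 8}. The correct form is (A ∩ B)' = A' ∪ B'.

Identity is invalid: (A ∩ B)' = {1, 2, 3, 4, 6, 7, 8, 9, 10} but A' ∩ B' = {1, 2, 3, 4, 8}. The correct De Morgan law is (A ∩ B)' = A' ∪ B'.


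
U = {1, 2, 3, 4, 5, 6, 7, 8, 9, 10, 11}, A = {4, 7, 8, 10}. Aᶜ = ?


Aᶜ = U \ A = elements in U but not in A
U = {1, 2, 3, 4, 5, 6, 7, 8, 9, 10, 11}
A = {4, 7, 8, 10}
Aᶜ = {1, 2, 3, 5, 6, 9, 11}

Aᶜ = {1, 2, 3, 5, 6, 9, 11}


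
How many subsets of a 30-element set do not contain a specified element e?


Subsets of A avoiding e are subsets of A \ {e}, which has 29 elements.
Count = 2^(n-1) = 2^29
= 536870912

Number of subsets avoiding e = 536870912


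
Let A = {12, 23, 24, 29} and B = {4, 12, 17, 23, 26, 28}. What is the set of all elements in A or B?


A ∪ B = all elements in A or B (or both)
A = {12, 23, 24, 29}
B = {4, 12, 17, 23, 26, 28}
A ∪ B = {4, 12, 17, 23, 24, 26, 28, 29}

A ∪ B = {4, 12, 17, 23, 24, 26, 28, 29}


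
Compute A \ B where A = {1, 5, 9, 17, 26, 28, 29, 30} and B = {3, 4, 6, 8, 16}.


A \ B = elements in A but not in B
A = {1, 5, 9, 17, 26, 28, 29, 30}
B = {3, 4, 6, 8, 16}
Remove from A any elements in B
A \ B = {1, 5, 9, 17, 26, 28, 29, 30}

A \ B = {1, 5, 9, 17, 26, 28, 29, 30}


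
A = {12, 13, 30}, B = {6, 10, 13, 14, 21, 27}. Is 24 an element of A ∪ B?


A = {12, 13, 30}, B = {6, 10, 13, 14, 21, 27}
A ∪ B = all elements in A or B
A ∪ B = {6, 10, 12, 13, 14, 21, 27, 30}
Checking if 24 ∈ A ∪ B
24 is not in A ∪ B → False

24 ∉ A ∪ B


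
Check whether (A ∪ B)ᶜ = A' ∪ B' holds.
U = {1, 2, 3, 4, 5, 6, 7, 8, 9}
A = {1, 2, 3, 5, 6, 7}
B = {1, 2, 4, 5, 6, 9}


LHS: A ∪ B = {1, 2, 3, 4, 5, 6, 7, 9}
(A ∪ B)' = U \ (A ∪ B) = {8}
A' = {4, 8, 9}, B' = {3, 7, 8}
Claimed RHS: A' ∪ B' = {3, 4, 7, 8, 9}
Identity is INVALID: LHS = {8} but the RHS claimed here equals {3, 4, 7, 8, 9}. The correct form is (A ∪ B)' = A' ∩ B'.

Identity is invalid: (A ∪ B)' = {8} but A' ∪ B' = {3, 4, 7, 8, 9}. The correct De Morgan law is (A ∪ B)' = A' ∩ B'.


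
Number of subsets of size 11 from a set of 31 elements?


C(n,k) = n! / (k!(n-k)!)
C(31,11) = 31! / (11!20!)
= 84672315

C(31,11) = 84672315


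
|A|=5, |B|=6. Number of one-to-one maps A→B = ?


An injection sends each of |A| = 5 inputs to a distinct output in B.
# injections = |B|·(|B|-1)·…·(|B|-|A|+1) = 6! / (6 - 5)!
= 6 × 5 × 4 × 3 × 2
= 720

Number of injections = 720


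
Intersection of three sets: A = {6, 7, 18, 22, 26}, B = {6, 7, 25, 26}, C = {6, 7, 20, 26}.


A ∩ B = {6, 7, 26}
(A ∩ B) ∩ C = {6, 7, 26}

A ∩ B ∩ C = {6, 7, 26}


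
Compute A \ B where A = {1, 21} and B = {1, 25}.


A \ B = elements in A but not in B
A = {1, 21}
B = {1, 25}
Remove from A any elements in B
A \ B = {21}

A \ B = {21}


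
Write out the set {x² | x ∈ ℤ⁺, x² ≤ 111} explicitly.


Checking each candidate:
Condition: positive perfect squares ≤ 111
Result = {1, 4, 9, 16, 25, 36, 49, 64, 81, 100}

{1, 4, 9, 16, 25, 36, 49, 64, 81, 100}


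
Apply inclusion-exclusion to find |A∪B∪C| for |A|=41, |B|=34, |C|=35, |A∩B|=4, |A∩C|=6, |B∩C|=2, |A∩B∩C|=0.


|A∪B∪C| = |A|+|B|+|C| - |A∩B|-|A∩C|-|B∩C| + |A∩B∩C|
= 41+34+35 - 4-6-2 + 0
= 110 - 12 + 0
= 98

|A ∪ B ∪ C| = 98


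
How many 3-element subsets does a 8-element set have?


C(n,k) = n! / (k!(n-k)!)
C(8,3) = 8! / (3!5!)
= 56

C(8,3) = 56


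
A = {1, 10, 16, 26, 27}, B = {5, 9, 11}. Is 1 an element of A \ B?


A = {1, 10, 16, 26, 27}, B = {5, 9, 11}
A \ B = elements in A but not in B
A \ B = {1, 10, 16, 26, 27}
Checking if 1 ∈ A \ B
1 is in A \ B → True

1 ∈ A \ B


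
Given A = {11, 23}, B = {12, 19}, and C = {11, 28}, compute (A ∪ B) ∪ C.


A ∪ B = {11, 12, 19, 23}
(A ∪ B) ∪ C = {11, 12, 19, 23, 28}

A ∪ B ∪ C = {11, 12, 19, 23, 28}


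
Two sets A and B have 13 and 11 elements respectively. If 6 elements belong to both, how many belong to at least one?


|A ∪ B| = |A| + |B| - |A ∩ B|
= 13 + 11 - 6
= 18

|A ∪ B| = 18


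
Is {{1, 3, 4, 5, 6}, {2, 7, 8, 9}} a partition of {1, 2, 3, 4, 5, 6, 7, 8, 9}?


A partition requires: (1) non-empty parts, (2) pairwise disjoint, (3) union = U
Parts: {1, 3, 4, 5, 6}, {2, 7, 8, 9}
Union of parts: {1, 2, 3, 4, 5, 6, 7, 8, 9}
U = {1, 2, 3, 4, 5, 6, 7, 8, 9}
All non-empty? True
Pairwise disjoint? True
Covers U? True

Yes, valid partition


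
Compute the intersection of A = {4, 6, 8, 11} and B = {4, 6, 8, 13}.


A ∩ B = elements in both A and B
A = {4, 6, 8, 11}
B = {4, 6, 8, 13}
A ∩ B = {4, 6, 8}

A ∩ B = {4, 6, 8}


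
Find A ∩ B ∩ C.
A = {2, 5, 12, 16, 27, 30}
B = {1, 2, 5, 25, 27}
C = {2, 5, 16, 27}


A ∩ B = {2, 5, 27}
(A ∩ B) ∩ C = {2, 5, 27}

A ∩ B ∩ C = {2, 5, 27}


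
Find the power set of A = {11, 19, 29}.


|A| = 3, so |P(A)| = 2^3 = 8
Enumerate subsets by cardinality (0 to 3):
∅, {11}, {19}, {29}, {11, 19}, {11, 29}, {19, 29}, {11, 19, 29}

P(A) has 8 subsets: ∅, {11}, {19}, {29}, {11, 19}, {11, 29}, {19, 29}, {11, 19, 29}
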